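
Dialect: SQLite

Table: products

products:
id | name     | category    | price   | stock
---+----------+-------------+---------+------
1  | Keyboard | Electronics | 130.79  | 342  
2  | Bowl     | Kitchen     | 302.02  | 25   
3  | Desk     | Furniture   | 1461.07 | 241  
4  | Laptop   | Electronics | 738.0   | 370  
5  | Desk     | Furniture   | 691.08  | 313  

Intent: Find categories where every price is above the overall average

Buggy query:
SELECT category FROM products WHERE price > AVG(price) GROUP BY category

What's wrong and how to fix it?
Bug: WHERE evaluates per row before aggregation, so AVG() is unavailable

Fix: Use a subquery for AVG and a HAVING MIN(...) filter so the condition holds for every row in the group

Corrected query:
SELECT category FROM products GROUP BY category HAVING MIN(price) > (SELECT AVG(price) FROM products)

Result:
category 
---------
Furniture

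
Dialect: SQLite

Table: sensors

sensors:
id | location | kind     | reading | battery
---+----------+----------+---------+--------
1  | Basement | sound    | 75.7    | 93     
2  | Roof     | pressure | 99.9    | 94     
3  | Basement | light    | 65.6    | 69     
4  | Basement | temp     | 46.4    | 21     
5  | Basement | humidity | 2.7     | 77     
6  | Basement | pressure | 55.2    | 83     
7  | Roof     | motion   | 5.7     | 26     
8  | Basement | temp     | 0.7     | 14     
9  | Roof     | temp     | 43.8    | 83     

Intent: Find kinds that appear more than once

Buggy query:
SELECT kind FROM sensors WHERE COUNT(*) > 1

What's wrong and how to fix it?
Bug: COUNT(*) is an aggregate and cannot be used in WHERE

Fix: Group first, then use HAVING for the count condition

Corrected query:
SELECT kind FROM sensors GROUP BY kind HAVING COUNT(*) > 1

Result:
kind    
--------
pressure
temp    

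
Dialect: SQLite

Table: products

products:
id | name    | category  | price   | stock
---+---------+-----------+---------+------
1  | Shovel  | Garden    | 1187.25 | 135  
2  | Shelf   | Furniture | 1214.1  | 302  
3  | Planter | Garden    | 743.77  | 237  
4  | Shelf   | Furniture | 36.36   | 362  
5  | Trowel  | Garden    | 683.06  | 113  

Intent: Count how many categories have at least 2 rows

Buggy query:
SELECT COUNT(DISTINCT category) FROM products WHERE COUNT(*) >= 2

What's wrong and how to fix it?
Bug: COUNT(*) cannot appear in WHERE; the per-group count doesn't exist yet

Fix: Group first with HAVING COUNT(*) >= 2, then COUNT the resulting groups

Corrected query:
SELECT COUNT(*) FROM (SELECT category FROM products GROUP BY category HAVING COUNT(*) >= 2)

Result:
COUNT(*)
--------
2       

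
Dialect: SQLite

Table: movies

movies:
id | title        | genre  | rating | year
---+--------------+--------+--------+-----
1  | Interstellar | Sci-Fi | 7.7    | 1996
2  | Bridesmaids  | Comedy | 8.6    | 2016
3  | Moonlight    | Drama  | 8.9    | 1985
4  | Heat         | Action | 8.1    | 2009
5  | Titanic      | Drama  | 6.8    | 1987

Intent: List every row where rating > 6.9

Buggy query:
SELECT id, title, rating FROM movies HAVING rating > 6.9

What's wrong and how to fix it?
Bug: This is a non-aggregate query (no GROUP BY, no aggregates), so in SQLite the HAVING clause is invalid here; a row-level condition belongs in WHERE

Fix: Use WHERE for row-level filtering

Corrected query:
SELECT id, title, rating FROM movies WHERE rating > 6.9

Result:
id | title        | rating
---+--------------+-------
1  | Interstellar | 7.7   
2  | Bridesmaids  | 8.6   
3  | Moonlight    | 8.9   
4  | Heat         | 8.1   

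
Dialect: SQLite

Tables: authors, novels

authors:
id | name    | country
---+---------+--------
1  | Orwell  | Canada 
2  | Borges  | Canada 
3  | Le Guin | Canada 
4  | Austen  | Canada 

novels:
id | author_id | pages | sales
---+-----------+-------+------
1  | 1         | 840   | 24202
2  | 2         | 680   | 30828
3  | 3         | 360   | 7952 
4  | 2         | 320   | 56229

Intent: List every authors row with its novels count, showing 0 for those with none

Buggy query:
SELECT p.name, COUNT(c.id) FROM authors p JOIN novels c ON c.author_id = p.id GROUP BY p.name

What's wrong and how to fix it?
Bug: INNER JOIN drops authors rows that have no matching novels rows

Fix: Switch to LEFT JOIN to retain unmatched parent rows

Corrected query:
SELECT p.name, COUNT(c.id) FROM authors p LEFT JOIN novels c ON c.author_id = p.id GROUP BY p.name

Result:
name    | COUNT(c.id)
--------+------------
Austen  | 0          
Borges  | 2          
Le Guin | 1          
Orwell  | 1          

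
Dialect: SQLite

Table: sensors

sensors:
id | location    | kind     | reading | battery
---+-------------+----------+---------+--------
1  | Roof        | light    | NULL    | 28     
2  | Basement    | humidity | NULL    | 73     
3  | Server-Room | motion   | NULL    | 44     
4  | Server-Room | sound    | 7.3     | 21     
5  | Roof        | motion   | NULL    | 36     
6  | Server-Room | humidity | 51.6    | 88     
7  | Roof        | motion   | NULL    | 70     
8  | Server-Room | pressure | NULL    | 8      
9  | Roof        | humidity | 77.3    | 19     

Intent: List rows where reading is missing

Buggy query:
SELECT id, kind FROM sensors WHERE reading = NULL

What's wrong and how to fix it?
Bug: '= NULL' is always unknown in SQL three-valued logic, so no rows match

Fix: Replace '= NULL' with 'IS NULL'

Corrected query:
SELECT id, kind FROM sensors WHERE reading IS NULL

Result:
id | kind    
---+---------
1  | light   
2  | humidity
3  | motion  
5  | motion  
7  | motion  
8  | pressure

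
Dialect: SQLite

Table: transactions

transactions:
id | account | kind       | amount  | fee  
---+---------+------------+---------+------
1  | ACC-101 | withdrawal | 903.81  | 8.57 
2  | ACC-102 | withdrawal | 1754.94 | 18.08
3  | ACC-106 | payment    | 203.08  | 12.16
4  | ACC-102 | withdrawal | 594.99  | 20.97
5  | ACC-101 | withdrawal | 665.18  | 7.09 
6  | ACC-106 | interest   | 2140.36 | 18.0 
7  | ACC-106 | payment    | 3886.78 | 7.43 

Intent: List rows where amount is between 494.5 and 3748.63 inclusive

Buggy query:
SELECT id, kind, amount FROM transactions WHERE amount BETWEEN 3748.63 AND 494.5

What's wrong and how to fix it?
Bug: BETWEEN expects the lower bound first; with 3748.63 AND 494.5 the range is empty

Fix: Swap the bounds so the smaller value comes first

Corrected query:
SELECT id, kind, amount FROM transactions WHERE amount BETWEEN 494.5 AND 3748.63

Result:
id | kind       | amount 
---+------------+--------
1  | withdrawal | 903.81 
2  | withdrawal | 1754.94
4  | withdrawal | 594.99 
5  | withdrawal | 665.18 
6  | interest   | 2140.36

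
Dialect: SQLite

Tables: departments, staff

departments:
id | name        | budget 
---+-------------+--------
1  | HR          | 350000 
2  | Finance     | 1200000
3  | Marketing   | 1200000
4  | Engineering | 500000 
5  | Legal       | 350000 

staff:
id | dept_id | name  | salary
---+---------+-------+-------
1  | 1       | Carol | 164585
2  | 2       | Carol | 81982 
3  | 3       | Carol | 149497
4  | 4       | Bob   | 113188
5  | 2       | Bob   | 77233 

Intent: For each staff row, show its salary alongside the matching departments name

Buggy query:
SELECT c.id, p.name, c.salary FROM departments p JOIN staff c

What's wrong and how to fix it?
Bug: JOIN with no ON clause produces a cartesian product; every staff row pairs with every departments row

Fix: Specify the join condition linking the foreign key to the parent id

Corrected query:
SELECT c.id, p.name, c.salary FROM departments p JOIN staff c ON c.dept_id = p.id

Result:
id | name        | salary
---+-------------+-------
1  | HR          | 164585
2  | Finance     | 81982 
3  | Marketing   | 149497
4  | Engineering | 113188
5  | Finance     | 77233 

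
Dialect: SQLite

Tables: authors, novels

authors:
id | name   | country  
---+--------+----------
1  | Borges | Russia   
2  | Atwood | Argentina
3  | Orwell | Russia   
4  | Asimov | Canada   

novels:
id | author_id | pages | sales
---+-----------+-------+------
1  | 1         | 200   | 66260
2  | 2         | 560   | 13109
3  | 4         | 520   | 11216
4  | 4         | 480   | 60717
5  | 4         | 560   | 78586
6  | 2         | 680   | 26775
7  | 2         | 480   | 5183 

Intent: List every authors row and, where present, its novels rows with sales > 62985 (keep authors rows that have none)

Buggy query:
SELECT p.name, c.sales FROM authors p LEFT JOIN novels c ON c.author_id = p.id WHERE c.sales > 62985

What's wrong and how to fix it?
Bug: A WHERE condition on the right-hand table after LEFT JOIN drops unmatched parents

Fix: Move the right-table condition into the ON clause so unmatched parents are kept

Corrected query:
SELECT p.name, c.sales FROM authors p LEFT JOIN novels c ON c.author_id = p.id AND c.sales > 62985

Result:
name   | sales
-------+------
Borges | 66260
Atwood | NULL 
Orwell | NULL 
Asimov | 78586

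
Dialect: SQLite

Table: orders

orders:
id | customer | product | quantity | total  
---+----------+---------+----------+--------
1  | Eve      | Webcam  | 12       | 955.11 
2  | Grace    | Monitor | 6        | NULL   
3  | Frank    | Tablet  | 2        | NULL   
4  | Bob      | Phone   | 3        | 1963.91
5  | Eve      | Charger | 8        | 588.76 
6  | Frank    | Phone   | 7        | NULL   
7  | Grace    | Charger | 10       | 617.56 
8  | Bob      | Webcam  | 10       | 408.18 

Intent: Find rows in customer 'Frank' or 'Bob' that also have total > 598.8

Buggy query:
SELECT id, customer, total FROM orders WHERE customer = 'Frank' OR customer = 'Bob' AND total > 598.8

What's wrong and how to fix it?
Bug: AND binds tighter than OR, so this parses as customer = 'Frank' OR (customer = 'Bob' AND total > 598.8)

Fix: Group the OR with parentheses (or use IN), then AND the threshold

Corrected query:
SELECT id, customer, total FROM orders WHERE (customer = 'Frank' OR customer = 'Bob') AND total > 598.8

Result:
id | customer | total  
---+----------+--------
4  | Bob      | 1963.91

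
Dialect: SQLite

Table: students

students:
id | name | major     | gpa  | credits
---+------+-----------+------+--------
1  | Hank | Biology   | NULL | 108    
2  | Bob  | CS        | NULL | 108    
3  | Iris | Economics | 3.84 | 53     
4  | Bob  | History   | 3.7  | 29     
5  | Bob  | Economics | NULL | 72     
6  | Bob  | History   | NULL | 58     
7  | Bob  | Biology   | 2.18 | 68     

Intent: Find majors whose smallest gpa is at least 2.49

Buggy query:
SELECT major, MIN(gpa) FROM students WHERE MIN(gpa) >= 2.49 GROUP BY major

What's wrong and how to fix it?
Bug: MIN() in WHERE is a misuse of aggregate

Fix: Use HAVING for the per-group MIN condition

Corrected query:
SELECT major, MIN(gpa) FROM students GROUP BY major HAVING MIN(gpa) >= 2.49

Result:
major     | MIN(gpa)
----------+---------
Economics | 3.84    
History   | 3.7     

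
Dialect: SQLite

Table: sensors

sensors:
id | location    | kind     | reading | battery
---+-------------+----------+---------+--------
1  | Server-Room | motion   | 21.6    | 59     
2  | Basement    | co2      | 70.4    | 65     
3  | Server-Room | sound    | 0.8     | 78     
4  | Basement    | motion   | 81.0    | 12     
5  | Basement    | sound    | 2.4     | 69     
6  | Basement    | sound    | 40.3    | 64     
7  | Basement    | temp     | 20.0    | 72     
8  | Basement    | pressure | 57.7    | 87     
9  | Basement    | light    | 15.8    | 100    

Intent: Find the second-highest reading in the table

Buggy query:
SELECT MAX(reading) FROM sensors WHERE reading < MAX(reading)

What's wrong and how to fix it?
Bug: The inner MAX is an aggregate inside WHERE, which is not allowed

Fix: Compute the overall MAX in a subquery, then take MAX of rows below it

Corrected query:
SELECT MAX(reading) FROM sensors WHERE reading < (SELECT MAX(reading) FROM sensors)

Result:
MAX(reading)
------------
70.4        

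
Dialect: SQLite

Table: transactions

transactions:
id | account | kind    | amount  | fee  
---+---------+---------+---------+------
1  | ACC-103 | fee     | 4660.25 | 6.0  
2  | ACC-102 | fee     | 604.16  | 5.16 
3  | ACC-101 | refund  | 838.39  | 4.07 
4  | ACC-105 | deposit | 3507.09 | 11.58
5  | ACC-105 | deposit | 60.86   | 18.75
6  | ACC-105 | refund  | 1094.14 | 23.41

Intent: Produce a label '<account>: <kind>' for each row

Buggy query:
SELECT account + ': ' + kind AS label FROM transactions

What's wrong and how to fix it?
Bug: '+' is numeric addition; on text columns SQLite converts them to 0 instead of concatenating

Fix: Use the || operator for string concatenation

Corrected query:
SELECT account || ': ' || kind AS label FROM transactions

Result:
label           
----------------
ACC-103: fee    
ACC-102: fee    
ACC-101: refund 
ACC-105: deposit
ACC-105: deposit
ACC-105: refund 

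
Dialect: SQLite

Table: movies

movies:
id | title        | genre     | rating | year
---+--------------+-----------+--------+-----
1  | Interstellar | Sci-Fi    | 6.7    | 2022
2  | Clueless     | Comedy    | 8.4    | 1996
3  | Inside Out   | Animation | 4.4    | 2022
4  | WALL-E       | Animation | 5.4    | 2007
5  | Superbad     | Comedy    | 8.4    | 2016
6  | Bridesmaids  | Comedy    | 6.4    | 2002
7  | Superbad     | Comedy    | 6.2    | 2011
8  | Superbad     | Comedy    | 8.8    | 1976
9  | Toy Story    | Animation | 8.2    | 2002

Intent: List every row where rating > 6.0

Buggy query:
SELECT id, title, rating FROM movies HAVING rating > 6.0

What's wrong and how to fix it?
Bug: This is a non-aggregate query (no GROUP BY, no aggregates), so in SQLite the HAVING clause is invalid here; a row-level condition belongs in WHERE

Fix: Use WHERE for row-level filtering

Corrected query:
SELECT id, title, rating FROM movies WHERE rating > 6.0

Result:
id | title        | rating
---+--------------+-------
1  | Interstellar | 6.7   
2  | Clueless     | 8.4   
5  | Superbad     | 8.4   
6  | Bridesmaids  | 6.4   
7  | Superbad     | 6.2   
8  | Superbad     | 8.8   
9  | Toy Story    | 8.2   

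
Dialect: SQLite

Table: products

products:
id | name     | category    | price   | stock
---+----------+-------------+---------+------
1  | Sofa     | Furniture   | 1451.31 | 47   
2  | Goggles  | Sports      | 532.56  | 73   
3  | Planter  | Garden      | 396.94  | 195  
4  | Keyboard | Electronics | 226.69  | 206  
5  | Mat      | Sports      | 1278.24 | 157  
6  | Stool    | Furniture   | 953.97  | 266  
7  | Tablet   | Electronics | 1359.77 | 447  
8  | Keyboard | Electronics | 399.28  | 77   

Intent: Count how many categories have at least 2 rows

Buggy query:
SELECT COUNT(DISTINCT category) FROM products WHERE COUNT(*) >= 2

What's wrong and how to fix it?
Bug: COUNT(*) cannot appear in WHERE; the per-group count doesn't exist yet

Fix: Group first with HAVING COUNT(*) >= 2, then COUNT the resulting groups

Corrected query:
SELECT COUNT(*) FROM (SELECT category FROM products GROUP BY category HAVING COUNT(*) >= 2)

Result:
COUNT(*)
--------
3       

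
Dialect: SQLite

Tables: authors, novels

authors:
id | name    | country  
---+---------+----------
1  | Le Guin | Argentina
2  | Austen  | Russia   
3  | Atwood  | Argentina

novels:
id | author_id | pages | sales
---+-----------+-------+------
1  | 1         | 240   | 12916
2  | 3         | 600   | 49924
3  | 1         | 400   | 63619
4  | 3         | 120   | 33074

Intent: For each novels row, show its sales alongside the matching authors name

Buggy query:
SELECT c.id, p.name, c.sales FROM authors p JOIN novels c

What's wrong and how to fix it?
Bug: Missing join condition: each novels row is matched to all authors rows instead of just its own

Fix: Add ON c.author_id = p.id to the JOIN

Corrected query:
SELECT c.id, p.name, c.sales FROM authors p JOIN novels c ON c.author_id = p.id

Result:
id | name    | sales
---+---------+------
1  | Le Guin | 12916
2  | Atwood  | 49924
3  | Le Guin | 63619
4  | Atwood  | 33074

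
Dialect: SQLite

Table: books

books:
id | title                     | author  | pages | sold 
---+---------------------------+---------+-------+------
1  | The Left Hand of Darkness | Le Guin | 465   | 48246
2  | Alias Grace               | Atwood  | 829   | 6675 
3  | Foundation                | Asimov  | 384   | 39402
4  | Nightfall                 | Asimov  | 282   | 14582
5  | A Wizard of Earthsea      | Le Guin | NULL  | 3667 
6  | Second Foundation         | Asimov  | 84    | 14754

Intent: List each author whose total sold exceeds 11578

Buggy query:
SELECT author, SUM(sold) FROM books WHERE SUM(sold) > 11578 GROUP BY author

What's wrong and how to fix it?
Bug: Aggregate functions cannot appear in a WHERE clause

Fix: Move the aggregate condition to a HAVING clause

Corrected query:
SELECT author, SUM(sold) FROM books GROUP BY author HAVING SUM(sold) > 11578

Result:
author  | SUM(sold)
--------+----------
Asimov  | 68738    
Le Guin | 51913    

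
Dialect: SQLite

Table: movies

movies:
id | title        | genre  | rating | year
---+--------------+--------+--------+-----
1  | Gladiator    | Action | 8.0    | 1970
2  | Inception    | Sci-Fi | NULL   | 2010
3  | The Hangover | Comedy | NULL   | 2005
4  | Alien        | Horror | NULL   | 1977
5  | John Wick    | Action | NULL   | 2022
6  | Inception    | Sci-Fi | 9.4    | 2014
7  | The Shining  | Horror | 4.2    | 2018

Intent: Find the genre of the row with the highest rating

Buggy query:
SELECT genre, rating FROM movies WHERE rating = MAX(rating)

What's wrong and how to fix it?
Bug: WHERE is evaluated per row; an aggregate over the whole table isn't defined there

Fix: Wrap MAX in a scalar subquery so WHERE compares against a single value

Corrected query:
SELECT genre, rating FROM movies WHERE rating = (SELECT MAX(rating) FROM movies)

Result:
genre  | rating
-------+-------
Sci-Fi | 9.4   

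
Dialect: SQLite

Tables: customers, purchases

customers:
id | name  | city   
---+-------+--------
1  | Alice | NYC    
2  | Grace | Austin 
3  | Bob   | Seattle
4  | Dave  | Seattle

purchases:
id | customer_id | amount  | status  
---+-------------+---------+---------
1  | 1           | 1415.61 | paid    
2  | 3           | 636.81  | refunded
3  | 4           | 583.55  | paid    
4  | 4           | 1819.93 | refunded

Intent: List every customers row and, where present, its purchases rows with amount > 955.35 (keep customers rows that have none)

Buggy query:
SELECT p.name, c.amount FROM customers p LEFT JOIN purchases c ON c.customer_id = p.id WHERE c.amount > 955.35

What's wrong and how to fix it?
Bug: A WHERE condition on the right-hand table after LEFT JOIN drops unmatched parents

Fix: Move the right-table condition into the ON clause so unmatched parents are kept

Corrected query:
SELECT p.name, c.amount FROM customers p LEFT JOIN purchases c ON c.customer_id = p.id AND c.amount > 955.35

Result:
name  | amount 
------+--------
Alice | 1415.61
Grace | NULL   
Bob   | NULL   
Dave  | 1819.93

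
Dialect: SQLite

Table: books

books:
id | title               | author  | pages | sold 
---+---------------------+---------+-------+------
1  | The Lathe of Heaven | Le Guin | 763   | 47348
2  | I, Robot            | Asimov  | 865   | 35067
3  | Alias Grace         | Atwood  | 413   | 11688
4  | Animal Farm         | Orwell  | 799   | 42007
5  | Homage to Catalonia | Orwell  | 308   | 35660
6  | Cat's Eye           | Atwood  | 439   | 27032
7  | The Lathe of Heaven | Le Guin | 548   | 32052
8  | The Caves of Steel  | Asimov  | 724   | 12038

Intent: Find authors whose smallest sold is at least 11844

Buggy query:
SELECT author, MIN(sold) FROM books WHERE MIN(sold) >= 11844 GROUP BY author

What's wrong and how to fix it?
Bug: Aggregates like MIN are computed per group after WHERE runs

Fix: Replace WHERE with HAVING after the GROUP BY

Corrected query:
SELECT author, MIN(sold) FROM books GROUP BY author HAVING MIN(sold) >= 11844

Result:
author  | MIN(sold)
--------+----------
Asimov  | 12038    
Le Guin | 32052    
Orwell  | 35660    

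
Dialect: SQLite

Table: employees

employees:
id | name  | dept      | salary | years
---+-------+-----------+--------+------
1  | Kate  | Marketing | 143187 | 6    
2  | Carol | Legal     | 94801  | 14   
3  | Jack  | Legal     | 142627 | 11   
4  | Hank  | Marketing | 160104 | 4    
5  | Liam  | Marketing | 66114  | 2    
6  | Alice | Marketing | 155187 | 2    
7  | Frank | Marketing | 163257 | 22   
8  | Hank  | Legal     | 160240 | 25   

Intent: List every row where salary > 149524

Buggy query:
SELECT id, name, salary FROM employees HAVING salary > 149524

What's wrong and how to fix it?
Bug: HAVING filters the output of aggregation, but this query has no GROUP BY and no aggregate functions, so SQLite rejects it (HAVING clause on a non-aggregate query); the condition here is per row

Fix: Replace HAVING with WHERE since the condition applies to individual rows

Corrected query:
SELECT id, name, salary FROM employees WHERE salary > 149524

Result:
id | name  | salary
---+-------+-------
4  | Hank  | 160104
6  | Alice | 155187
7  | Frank | 163257
8  | Hank  | 160240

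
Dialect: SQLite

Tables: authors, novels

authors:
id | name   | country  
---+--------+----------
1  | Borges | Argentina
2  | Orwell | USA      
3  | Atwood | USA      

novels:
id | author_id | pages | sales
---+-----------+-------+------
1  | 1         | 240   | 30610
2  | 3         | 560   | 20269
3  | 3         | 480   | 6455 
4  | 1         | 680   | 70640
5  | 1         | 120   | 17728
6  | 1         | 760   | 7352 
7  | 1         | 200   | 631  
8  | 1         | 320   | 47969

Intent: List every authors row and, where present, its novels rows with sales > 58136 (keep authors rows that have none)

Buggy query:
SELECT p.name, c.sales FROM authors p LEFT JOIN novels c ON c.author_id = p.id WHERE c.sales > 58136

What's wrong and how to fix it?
Bug: A WHERE condition on the right-hand table after LEFT JOIN drops unmatched parents

Fix: Put 'c.sales > 58136' in the JOIN's ON clause instead of WHERE

Corrected query:
SELECT p.name, c.sales FROM authors p LEFT JOIN novels c ON c.author_id = p.id AND c.sales > 58136

Result:
name   | sales
-------+------
Borges | 70640
Orwell | NULL 
Atwood | NULL 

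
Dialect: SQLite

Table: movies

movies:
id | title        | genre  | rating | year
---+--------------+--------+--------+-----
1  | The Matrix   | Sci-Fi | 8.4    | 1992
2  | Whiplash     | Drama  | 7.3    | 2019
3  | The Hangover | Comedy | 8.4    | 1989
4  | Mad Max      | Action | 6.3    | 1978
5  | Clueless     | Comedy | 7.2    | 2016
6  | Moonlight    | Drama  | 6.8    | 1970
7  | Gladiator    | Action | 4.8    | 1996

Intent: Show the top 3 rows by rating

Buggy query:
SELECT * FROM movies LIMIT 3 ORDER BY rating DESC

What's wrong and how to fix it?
Bug: LIMIT must come after ORDER BY

Fix: Sort with ORDER BY, then apply LIMIT

Corrected query:
SELECT * FROM movies ORDER BY rating DESC LIMIT 3

Result:
id | title        | genre  | rating | year
---+--------------+--------+--------+-----
1  | The Matrix   | Sci-Fi | 8.4    | 1992
3  | The Hangover | Comedy | 8.4    | 1989
2  | Whiplash     | Drama  | 7.3    | 2019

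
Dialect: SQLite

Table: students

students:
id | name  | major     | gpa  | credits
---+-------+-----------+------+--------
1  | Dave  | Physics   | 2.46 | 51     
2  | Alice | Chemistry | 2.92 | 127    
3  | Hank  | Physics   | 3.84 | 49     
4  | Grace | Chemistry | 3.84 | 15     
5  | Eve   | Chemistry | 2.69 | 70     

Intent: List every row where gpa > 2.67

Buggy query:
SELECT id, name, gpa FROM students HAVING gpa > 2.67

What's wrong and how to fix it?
Bug: HAVING filters the output of aggregation, but this query has no GROUP BY and no aggregate functions, so SQLite rejects it (HAVING clause on a non-aggregate query); the condition here is per row

Fix: Replace HAVING with WHERE since the condition applies to individual rows

Corrected query:
SELECT id, name, gpa FROM students WHERE gpa > 2.67

Result:
id | name  | gpa 
---+-------+-----
2  | Alice | 2.92
3  | Hank  | 3.84
4  | Grace | 3.84
5  | Eve   | 2.69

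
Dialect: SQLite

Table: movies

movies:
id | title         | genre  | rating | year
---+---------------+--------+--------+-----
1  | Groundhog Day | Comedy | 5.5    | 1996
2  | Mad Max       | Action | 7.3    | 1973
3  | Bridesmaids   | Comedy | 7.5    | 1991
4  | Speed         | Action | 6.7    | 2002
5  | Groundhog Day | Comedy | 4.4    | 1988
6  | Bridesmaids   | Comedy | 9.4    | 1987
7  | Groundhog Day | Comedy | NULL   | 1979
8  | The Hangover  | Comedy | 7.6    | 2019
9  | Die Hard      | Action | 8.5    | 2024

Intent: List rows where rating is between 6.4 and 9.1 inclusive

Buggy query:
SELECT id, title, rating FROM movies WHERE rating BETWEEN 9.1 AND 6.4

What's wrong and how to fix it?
Bug: BETWEEN expects the lower bound first; with 9.1 AND 6.4 the range is empty

Fix: Swap the bounds so the smaller value comes first

Corrected query:
SELECT id, title, rating FROM movies WHERE rating BETWEEN 6.4 AND 9.1

Result:
id | title        | rating
---+--------------+-------
2  | Mad Max      | 7.3   
3  | Bridesmaids  | 7.5   
4  | Speed        | 6.7   
8  | The Hangover | 7.6   
9  | Die Hard     | 8.5   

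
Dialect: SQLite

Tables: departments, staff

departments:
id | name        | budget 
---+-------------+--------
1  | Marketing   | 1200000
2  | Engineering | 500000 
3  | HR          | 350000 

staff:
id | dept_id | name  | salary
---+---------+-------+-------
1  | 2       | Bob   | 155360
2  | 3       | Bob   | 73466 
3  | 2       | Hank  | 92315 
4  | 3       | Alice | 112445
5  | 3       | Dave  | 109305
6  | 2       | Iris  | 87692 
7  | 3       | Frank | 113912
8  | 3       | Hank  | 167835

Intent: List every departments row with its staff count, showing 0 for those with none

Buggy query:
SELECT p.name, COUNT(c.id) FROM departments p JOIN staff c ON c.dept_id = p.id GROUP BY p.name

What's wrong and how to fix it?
Bug: INNER JOIN drops departments rows that have no matching staff rows

Fix: Use LEFT JOIN so parents without children still appear (COUNT(c.id) gives 0)

Corrected query:
SELECT p.name, COUNT(c.id) FROM departments p LEFT JOIN staff c ON c.dept_id = p.id GROUP BY p.name

Result:
name        | COUNT(c.id)
------------+------------
Engineering | 3          
HR          | 5          
Marketing   | 0          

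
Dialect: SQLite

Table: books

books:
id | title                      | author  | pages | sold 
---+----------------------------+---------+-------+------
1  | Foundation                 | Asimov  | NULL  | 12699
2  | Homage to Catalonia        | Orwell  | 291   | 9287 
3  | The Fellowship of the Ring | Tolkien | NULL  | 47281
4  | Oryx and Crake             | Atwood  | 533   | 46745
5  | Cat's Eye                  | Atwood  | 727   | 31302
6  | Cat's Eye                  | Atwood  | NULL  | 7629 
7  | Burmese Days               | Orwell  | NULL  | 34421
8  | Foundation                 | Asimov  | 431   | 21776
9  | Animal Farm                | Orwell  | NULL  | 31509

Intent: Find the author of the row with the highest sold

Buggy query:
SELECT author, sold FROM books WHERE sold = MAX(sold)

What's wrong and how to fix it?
Bug: WHERE is evaluated per row; an aggregate over the whole table isn't defined there

Fix: Use a subquery: WHERE sold = (SELECT MAX(sold) FROM books)

Corrected query:
SELECT author, sold FROM books WHERE sold = (SELECT MAX(sold) FROM books)

Result:
author  | sold 
--------+------
Tolkien | 47281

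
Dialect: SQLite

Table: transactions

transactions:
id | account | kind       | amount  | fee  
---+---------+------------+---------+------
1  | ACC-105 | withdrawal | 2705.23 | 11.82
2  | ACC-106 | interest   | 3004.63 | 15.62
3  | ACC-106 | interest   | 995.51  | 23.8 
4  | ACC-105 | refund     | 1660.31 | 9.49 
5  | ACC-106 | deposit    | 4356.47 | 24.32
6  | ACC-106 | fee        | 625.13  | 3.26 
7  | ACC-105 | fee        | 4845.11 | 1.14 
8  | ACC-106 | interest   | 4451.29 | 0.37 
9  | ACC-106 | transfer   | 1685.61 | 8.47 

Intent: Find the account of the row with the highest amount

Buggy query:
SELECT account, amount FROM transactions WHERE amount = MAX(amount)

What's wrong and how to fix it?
Bug: WHERE is evaluated per row; an aggregate over the whole table isn't defined there

Fix: Wrap MAX in a scalar subquery so WHERE compares against a single value

Corrected query:
SELECT account, amount FROM transactions WHERE amount = (SELECT MAX(amount) FROM transactions)

Result:
account | amount 
--------+--------
ACC-105 | 4845.11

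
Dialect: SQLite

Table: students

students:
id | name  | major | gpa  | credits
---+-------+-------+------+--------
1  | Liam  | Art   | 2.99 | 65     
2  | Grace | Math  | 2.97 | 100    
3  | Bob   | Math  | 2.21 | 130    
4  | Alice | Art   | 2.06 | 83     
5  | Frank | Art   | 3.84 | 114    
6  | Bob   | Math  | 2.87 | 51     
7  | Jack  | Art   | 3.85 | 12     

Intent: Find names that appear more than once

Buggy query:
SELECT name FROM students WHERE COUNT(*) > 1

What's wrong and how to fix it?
Bug: COUNT(*) is an aggregate and cannot be used in WHERE

Fix: GROUP BY name, then filter groups with HAVING COUNT(*) > 1

Corrected query:
SELECT name FROM students GROUP BY name HAVING COUNT(*) > 1

Result:
name
----
Bob 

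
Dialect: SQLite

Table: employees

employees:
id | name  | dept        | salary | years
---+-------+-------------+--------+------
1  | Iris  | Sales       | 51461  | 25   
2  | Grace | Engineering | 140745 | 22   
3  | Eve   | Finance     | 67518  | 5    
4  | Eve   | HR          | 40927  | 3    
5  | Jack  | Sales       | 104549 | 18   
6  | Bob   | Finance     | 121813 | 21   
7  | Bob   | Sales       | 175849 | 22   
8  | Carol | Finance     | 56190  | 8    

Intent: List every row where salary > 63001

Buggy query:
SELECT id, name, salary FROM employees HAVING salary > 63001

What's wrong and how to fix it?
Bug: This is a non-aggregate query (no GROUP BY, no aggregates), so in SQLite the HAVING clause is invalid here; a row-level condition belongs in WHERE

Fix: Replace HAVING with WHERE since the condition applies to individual rows

Corrected query:
SELECT id, name, salary FROM employees WHERE salary > 63001

Result:
id | name  | salary
---+-------+-------
2  | Grace | 140745
3  | Eve   | 67518 
5  | Jack  | 104549
6  | Bob   | 121813
7  | Bob   | 175849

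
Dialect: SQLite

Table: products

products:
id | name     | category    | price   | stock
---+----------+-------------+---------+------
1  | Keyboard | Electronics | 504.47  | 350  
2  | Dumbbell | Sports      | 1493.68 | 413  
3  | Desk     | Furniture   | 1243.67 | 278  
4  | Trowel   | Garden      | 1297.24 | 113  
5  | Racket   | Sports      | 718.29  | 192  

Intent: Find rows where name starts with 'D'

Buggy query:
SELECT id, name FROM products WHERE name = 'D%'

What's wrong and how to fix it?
Bug: '=' compares the literal string including the % character; pattern matching needs LIKE

Fix: Replace '=' with LIKE so 'D%' is treated as a pattern

Corrected query:
SELECT id, name FROM products WHERE name LIKE 'D%'

Result:
id | name    
---+---------
2  | Dumbbell
3  | Desk    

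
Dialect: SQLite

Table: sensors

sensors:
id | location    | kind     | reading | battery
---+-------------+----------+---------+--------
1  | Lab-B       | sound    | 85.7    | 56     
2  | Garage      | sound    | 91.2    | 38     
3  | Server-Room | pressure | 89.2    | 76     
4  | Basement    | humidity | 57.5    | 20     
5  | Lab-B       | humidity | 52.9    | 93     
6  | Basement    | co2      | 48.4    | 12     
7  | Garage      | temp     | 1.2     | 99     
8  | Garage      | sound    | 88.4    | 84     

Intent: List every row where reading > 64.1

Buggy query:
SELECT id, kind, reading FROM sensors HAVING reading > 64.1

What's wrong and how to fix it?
Bug: HAVING filters the output of aggregation, but this query has no GROUP BY and no aggregate functions, so SQLite rejects it (HAVING clause on a non-aggregate query); the condition here is per row

Fix: Replace HAVING with WHERE since the condition applies to individual rows

Corrected query:
SELECT id, kind, reading FROM sensors WHERE reading > 64.1

Result:
id | kind     | reading
---+----------+--------
1  | sound    | 85.7   
2  | sound    | 91.2   
3  | pressure | 89.2   
8  | sound    | 88.4   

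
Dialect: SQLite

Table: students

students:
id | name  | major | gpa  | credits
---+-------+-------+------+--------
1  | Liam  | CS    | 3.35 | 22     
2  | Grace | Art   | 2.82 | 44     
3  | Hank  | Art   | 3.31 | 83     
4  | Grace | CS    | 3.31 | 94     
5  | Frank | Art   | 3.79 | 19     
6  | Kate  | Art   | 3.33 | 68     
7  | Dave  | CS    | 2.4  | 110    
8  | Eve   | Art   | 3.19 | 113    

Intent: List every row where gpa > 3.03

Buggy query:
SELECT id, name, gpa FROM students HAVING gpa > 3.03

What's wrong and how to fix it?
Bug: HAVING filters the output of aggregation, but this query has no GROUP BY and no aggregate functions, so SQLite rejects it (HAVING clause on a non-aggregate query); the condition here is per row

Fix: Use WHERE for row-level filtering

Corrected query:
SELECT id, name, gpa FROM students WHERE gpa > 3.03

Result:
id | name  | gpa 
---+-------+-----
1  | Liam  | 3.35
3  | Hank  | 3.31
4  | Grace | 3.31
5  | Frank | 3.79
6  | Kate  | 3.33
8  | Eve   | 3.19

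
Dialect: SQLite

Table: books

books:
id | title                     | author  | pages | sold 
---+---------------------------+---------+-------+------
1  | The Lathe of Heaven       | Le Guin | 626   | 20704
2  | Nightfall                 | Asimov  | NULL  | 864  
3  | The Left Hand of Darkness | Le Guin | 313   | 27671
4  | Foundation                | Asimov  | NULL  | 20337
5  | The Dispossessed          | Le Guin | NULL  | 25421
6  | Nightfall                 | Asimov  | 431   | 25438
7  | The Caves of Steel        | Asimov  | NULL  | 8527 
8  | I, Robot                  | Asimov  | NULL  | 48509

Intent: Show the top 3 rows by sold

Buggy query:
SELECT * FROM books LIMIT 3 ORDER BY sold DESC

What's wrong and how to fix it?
Bug: ORDER BY cannot follow LIMIT; LIMIT is the final clause

Fix: Swap the clauses: ORDER BY first, then LIMIT

Corrected query:
SELECT * FROM books ORDER BY sold DESC LIMIT 3

Result:
id | title                     | author  | pages | sold 
---+---------------------------+---------+-------+------
8  | I, Robot                  | Asimov  | NULL  | 48509
3  | The Left Hand of Darkness | Le Guin | 313   | 27671
6  | Nightfall                 | Asimov  | 431   | 25438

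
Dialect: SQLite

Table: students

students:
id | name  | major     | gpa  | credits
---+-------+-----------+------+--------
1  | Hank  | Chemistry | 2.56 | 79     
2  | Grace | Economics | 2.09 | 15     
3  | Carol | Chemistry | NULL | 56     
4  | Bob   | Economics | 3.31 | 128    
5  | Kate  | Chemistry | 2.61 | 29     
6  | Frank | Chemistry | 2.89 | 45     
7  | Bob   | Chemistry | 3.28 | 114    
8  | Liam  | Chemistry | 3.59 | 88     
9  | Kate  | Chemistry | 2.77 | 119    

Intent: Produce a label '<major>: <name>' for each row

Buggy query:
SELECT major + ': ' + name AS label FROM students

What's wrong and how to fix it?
Bug: SQLite uses || for string concatenation; + coerces text to numbers (yielding 0)

Fix: Use the || operator for string concatenation

Corrected query:
SELECT major || ': ' || name AS label FROM students

Result:
label           
----------------
Chemistry: Hank 
Economics: Grace
Chemistry: Carol
Economics: Bob  
Chemistry: Kate 
Chemistry: Frank
Chemistry: Bob  
Chemistry: Liam 
Chemistry: Kate 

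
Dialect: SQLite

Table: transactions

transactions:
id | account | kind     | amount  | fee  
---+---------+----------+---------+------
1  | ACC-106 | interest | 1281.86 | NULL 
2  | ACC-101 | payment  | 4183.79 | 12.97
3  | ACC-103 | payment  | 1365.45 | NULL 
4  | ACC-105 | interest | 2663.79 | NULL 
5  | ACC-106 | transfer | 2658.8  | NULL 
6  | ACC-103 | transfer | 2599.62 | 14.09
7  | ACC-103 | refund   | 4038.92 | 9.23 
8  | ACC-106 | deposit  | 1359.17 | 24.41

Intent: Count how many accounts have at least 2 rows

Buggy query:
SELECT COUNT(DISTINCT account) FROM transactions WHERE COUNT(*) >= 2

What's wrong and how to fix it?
Bug: COUNT(*) cannot appear in WHERE; the per-group count doesn't exist yet

Fix: Group first with HAVING COUNT(*) >= 2, then COUNT the resulting groups

Corrected query:
SELECT COUNT(*) FROM (SELECT account FROM transactions GROUP BY account HAVING COUNT(*) >= 2)

Result:
COUNT(*)
--------
2       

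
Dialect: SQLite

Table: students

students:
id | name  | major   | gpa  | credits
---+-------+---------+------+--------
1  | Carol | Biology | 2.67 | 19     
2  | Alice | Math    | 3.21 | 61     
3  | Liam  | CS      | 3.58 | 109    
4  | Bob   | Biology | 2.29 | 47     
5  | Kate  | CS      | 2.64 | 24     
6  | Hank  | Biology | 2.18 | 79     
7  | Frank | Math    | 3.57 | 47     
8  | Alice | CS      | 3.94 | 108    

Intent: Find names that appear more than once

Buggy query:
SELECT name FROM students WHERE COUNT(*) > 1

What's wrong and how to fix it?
Bug: WHERE can't reference COUNT(*); aggregates are computed after WHERE

Fix: Group first, then use HAVING for the count condition

Corrected query:
SELECT name FROM students GROUP BY name HAVING COUNT(*) > 1

Result:
name 
-----
Alice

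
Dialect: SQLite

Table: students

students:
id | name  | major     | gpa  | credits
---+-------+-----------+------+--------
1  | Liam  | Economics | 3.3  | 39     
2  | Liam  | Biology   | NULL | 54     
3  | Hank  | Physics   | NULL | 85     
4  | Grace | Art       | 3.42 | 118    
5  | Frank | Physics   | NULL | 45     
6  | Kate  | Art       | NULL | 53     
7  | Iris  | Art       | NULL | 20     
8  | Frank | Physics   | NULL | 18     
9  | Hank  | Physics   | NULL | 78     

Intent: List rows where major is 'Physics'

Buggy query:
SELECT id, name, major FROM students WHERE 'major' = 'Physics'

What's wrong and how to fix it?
Bug: Single quotes denote string literals in SQL; the column name is being compared as a constant string

Fix: Reference the column as major without single quotes

Corrected query:
SELECT id, name, major FROM students WHERE major = 'Physics'

Result:
id | name  | major  
---+-------+--------
3  | Hank  | Physics
5  | Frank | Physics
8  | Frank | Physics
9  | Hank  | Physics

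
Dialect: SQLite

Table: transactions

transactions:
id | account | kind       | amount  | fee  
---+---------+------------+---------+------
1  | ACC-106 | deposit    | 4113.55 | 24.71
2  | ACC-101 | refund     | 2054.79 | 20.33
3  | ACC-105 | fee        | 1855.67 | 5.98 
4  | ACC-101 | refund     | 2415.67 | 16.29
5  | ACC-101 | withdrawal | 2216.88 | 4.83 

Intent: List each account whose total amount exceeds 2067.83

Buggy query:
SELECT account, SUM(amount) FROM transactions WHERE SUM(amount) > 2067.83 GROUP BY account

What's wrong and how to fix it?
Bug: SUM(amount) is an aggregate, but WHERE filters rows before aggregation

Fix: Move the aggregate condition to a HAVING clause

Corrected query:
SELECT account, SUM(amount) FROM transactions GROUP BY account HAVING SUM(amount) > 2067.83

Result:
account | SUM(amount)
--------+------------
ACC-101 | 6687.34    
ACC-106 | 4113.55    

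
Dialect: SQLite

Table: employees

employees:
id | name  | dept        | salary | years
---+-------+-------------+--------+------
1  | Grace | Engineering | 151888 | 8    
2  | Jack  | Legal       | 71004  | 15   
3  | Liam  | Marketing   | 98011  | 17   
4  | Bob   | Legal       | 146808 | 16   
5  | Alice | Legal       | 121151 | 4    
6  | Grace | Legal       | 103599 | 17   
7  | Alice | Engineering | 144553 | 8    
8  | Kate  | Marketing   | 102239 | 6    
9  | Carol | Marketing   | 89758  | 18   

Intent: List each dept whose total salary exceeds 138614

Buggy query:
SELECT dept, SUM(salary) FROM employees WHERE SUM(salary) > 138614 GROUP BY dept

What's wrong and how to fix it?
Bug: WHERE runs before GROUP BY, so aggregates aren't available there

Fix: Use HAVING (which filters groups after aggregation) instead of WHERE

Corrected query:
SELECT dept, SUM(salary) FROM employees GROUP BY dept HAVING SUM(salary) > 138614

Result:
dept        | SUM(salary)
------------+------------
Engineering | 296441     
Legal       | 442562     
Marketing   | 290008     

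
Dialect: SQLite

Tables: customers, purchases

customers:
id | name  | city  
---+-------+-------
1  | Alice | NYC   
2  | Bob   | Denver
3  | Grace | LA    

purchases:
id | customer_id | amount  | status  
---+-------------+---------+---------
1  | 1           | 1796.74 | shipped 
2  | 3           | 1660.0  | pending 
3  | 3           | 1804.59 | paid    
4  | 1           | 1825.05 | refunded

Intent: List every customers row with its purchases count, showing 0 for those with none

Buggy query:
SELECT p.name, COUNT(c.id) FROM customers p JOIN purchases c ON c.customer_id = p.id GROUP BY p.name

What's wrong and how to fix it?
Bug: INNER JOIN drops customers rows that have no matching purchases rows

Fix: Switch to LEFT JOIN to retain unmatched parent rows

Corrected query:
SELECT p.name, COUNT(c.id) FROM customers p LEFT JOIN purchases c ON c.customer_id = p.id GROUP BY p.name

Result:
name  | COUNT(c.id)
------+------------
Alice | 2          
Bob   | 0          
Grace | 2          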